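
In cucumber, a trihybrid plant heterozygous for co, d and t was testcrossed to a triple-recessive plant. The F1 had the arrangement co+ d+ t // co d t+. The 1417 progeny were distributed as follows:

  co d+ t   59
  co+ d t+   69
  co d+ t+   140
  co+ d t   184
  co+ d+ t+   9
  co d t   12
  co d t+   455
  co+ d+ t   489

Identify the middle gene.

The two rarest classes, co+ d+ t+ and co d t, are the double crossovers. Comparing them with the parentals, only the t allele has switched, so t is the middle locus and the order is d – t – co.

t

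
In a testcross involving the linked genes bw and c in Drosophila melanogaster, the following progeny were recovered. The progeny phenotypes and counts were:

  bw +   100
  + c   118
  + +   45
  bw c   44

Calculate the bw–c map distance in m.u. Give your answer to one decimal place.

29.0 m.u.

The two most frequent classes, + c (118) and bw + (100), are the parental types, so the F1 was + c / bw +.
The recombinant classes are + + and bw c: 45 + 44 = 89.
Recombination frequency = 89/307 = 0.2899 ≈ 29.0%, i.e. 29.0 m.u.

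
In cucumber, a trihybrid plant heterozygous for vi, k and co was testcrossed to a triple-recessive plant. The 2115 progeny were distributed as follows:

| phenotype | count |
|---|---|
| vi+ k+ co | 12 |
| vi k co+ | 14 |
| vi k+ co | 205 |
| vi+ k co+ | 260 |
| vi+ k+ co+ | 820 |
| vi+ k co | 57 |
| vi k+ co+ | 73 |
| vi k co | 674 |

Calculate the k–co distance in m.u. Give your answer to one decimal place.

23.2 m.u.

The two most frequent reciprocal classes, vi+ k+ co+ and vi k co, are the parental types, so the F1 was vi+ k+ co+ / vi k co.
The two rarest classes, vi+ k+ co and vi k co+, are the double crossovers. Comparing them with the parentals, only the co allele has switched, so co is the middle locus and the order is k – co – vi.
Crossovers in the k–co interval produce the single-crossover classes vi+ k co+ and vi k+ co (260 + 205 = 465) plus the double crossovers (26).
RF(k–co) = (465 + 26) / 2115 = 491/2115 = 0.2322 → 23.2 m.u.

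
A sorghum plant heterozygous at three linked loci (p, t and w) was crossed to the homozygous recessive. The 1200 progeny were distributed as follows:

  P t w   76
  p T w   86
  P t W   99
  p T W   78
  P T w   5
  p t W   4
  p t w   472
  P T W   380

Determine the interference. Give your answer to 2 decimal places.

0.66

The two most frequent reciprocal classes, p t w and P T W, are the parental types, so the F1 was p t w / P T W.
The two rarest classes, p t W and P T w, are the double crossovers. Comparing them with the parentals, only the w allele has switched, so w is the middle locus and the order is t – w – p.
t–w: (185 + 9)/1200 = 0.1617; w–p: (154 + 9)/1200 = 0.1358.
Expected DCO frequency = 0.1617 × 0.1358 ≈ 0.02196; observed = 9/1200 ≈ 0.00750.
Coefficient of coincidence = 0.00750/0.02196 ≈ 0.34; interference = 1 − 0.34 = 0.66.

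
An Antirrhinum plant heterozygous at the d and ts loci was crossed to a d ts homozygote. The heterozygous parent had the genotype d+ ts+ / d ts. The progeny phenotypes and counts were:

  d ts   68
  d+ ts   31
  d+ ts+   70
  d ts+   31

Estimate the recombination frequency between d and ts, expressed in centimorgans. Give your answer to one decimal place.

31.0 centimorgans

The recombinant classes are d+ ts and d ts+: 31 + 31 = 62.
Recombination frequency = 62/200 = 0.3100 ≈ 31.0%, i.e. 31.0 centimorgans.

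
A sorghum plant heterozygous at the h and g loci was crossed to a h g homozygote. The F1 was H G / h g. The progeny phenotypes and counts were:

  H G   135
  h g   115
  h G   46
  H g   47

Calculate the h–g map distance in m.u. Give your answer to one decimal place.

27.1 m.u.

The recombinant classes are H g and h G: 47 + 46 = 93.
Recombination frequency = 93/343 = 0.2711 ≈ 27.1%, i.e. 27.1 m.u.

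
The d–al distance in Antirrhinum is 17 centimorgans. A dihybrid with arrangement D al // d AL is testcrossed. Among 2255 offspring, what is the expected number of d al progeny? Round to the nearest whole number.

192

A map distance of 17 centimorgans corresponds to a recombination frequency of 0.170.
The F1 is D al / d AL, so d al is a recombinant gamete class with expected frequency r/2 = 0.170/2 = 0.0850.
Expected number = 0.0850 × 2255 = 191.68 ≈ 192.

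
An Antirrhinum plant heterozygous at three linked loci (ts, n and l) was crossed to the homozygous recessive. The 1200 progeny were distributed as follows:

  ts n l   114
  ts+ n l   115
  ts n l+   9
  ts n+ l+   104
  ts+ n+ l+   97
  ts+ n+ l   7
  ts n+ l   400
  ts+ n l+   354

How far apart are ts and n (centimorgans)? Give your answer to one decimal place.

18.9 centimorgans

The two most frequent reciprocal classes, ts n+ l and ts+ n l+, are the parental types, so the F1 was ts n+ l / ts+ n l+.
The two rarest classes, ts+ n+ l and ts n l+, are the double crossovers. Comparing them with the parentals, only the ts allele has switched, so ts is the middle locus and the order is l – ts – n.
Crossovers in the ts–n interval produce the single-crossover classes ts n l and ts+ n+ l+ (114 + 97 = 211) plus the double crossovers (16).
RF(ts–n) = (211 + 16) / 1200 = 227/1200 = 0.1892 → 18.9 centimorgans.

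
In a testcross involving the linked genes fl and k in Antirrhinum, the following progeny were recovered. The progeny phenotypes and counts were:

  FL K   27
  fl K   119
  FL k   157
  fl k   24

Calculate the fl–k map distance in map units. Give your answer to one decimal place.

The two most frequent classes, FL k (157) and fl K (119), are the parental types, so the F1 was FL k / fl K.
The recombinant classes are FL K and fl k: 27 + 24 = 51.
Recombination frequency = 51/327 = 0.1560 ≈ 15.6%, i.e. 15.6 map units.

15.6 map units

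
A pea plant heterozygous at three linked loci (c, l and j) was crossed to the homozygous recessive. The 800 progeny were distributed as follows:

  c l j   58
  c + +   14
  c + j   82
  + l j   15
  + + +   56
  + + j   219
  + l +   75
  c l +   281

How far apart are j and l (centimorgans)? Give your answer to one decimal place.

The two most frequent reciprocal classes, c l + and + + j, are the parental types, so the F1 was c l + / + + j.
The two rarest classes, c + + and + l j, are the double crossovers. Comparing them with the parentals, only the l allele has switched, so l is the middle locus and the order is j – l – c.
Crossovers in the j–l interval produce the single-crossover classes c l j and + + + (58 + 56 = 114) plus the double crossovers (29).
RF(j–l) = (114 + 29) / 800 = 143/800 = 0.1787 → 17.9 centimorgans.

17.9 centimorgans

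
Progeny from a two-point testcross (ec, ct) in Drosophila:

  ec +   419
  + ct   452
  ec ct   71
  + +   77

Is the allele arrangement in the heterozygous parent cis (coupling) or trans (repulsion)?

trans

The two most frequent classes are + ct (452) and ec + (419); these are the parental (non-recombinant) types.
So the F1 carried + ct on one chromosome and ec + on the other — the recessive alleles are on opposite chromosomes (trans / repulsion).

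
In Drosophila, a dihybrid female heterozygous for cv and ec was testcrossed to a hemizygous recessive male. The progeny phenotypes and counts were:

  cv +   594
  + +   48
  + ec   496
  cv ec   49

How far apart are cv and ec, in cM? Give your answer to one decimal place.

8.2 cM

The two most frequent classes, + ec (496) and cv + (594), are the parental types, so the F1 was + ec / cv +.
The recombinant classes are + + and cv ec: 48 + 49 = 97.
Recombination frequency = 97/1187 = 0.0817 ≈ 8.2%, i.e. 8.2 cM.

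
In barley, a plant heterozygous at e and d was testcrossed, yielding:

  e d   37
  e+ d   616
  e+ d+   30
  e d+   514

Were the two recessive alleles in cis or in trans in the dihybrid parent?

trans

The two most frequent classes are e+ d (616) and e d+ (514); these are the parental (non-recombinant) types.
So the F1 carried e+ d on one chromosome and e d+ on the other — the recessive alleles are on opposite chromosomes (trans / repulsion).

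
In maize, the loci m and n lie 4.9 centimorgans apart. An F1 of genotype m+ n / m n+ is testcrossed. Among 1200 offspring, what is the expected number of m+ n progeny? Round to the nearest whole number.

A map distance of 4.9 centimorgans corresponds to a recombination frequency of 0.049.
The F1 is m+ n / m n+, so m+ n is a parental gamete class with expected frequency (1 − r)/2 = 0.951/2 = 0.4755.
Expected number = 0.4755 × 1200 = 570.60 ≈ 571.

571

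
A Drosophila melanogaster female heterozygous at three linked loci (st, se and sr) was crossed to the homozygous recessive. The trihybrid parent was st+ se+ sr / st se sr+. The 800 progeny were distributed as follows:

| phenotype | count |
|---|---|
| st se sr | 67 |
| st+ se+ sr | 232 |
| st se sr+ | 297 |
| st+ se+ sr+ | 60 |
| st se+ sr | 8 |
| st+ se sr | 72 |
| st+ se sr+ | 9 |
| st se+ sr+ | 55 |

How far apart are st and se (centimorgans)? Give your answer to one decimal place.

The two rarest classes, st se+ sr and st+ se sr+, are the double crossovers. Comparing them with the parentals, only the st allele has switched, so st is the middle locus and the order is sr – st – se.
Crossovers in the st–se interval produce the single-crossover classes st+ se sr and st se+ sr+ (72 + 55 = 127) plus the double crossovers (17).
RF(st–se) = (127 + 17) / 800 = 144/800 = 0.1800 → 18.0 centimorgans.

18.0 centimorgans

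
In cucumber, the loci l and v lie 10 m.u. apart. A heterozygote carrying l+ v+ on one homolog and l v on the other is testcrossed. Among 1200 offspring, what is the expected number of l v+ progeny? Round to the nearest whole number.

60

A map distance of 10 m.u. corresponds to a recombination frequency of 0.100.
The F1 is l+ v+ / l v, so l v+ is a recombinant gamete class with expected frequency r/2 = 0.100/2 = 0.0500.
Expected number = 0.0500 × 1200 = 60.00 ≈ 60.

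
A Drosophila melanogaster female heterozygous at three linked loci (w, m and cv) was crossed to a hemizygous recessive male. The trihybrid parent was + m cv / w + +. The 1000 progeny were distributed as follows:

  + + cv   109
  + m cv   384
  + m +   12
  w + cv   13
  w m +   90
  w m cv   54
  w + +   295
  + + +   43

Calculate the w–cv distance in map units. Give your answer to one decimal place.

The two rarest classes, + m + and w + cv, are the double crossovers. Comparing them with the parentals, only the cv allele has switched, so cv is the middle locus and the order is m – cv – w.
Crossovers in the cv–w interval produce the single-crossover classes w m cv and + + + (54 + 43 = 97) plus the double crossovers (25).
RF(cv–w) = (97 + 25) / 1000 = 122/1000 = 0.1220 → 12.2 map units.

12.2 map units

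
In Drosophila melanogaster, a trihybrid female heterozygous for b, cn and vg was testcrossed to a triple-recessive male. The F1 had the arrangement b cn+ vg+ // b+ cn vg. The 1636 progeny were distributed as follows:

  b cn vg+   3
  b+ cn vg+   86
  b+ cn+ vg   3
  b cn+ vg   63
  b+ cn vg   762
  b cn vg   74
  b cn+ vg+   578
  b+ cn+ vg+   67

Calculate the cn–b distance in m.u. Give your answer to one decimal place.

9.0 m.u.

The two rarest classes, b cn vg+ and b+ cn+ vg, are the double crossovers. Comparing them with the parentals, only the cn allele has switched, so cn is the middle locus and the order is vg – cn – b.
Crossovers in the cn–b interval produce the single-crossover classes b+ cn+ vg+ and b cn vg (67 + 74 = 141) plus the double crossovers (6).
RF(cn–b) = (141 + 6) / 1636 = 147/1636 = 0.0899 → 9.0 m.u.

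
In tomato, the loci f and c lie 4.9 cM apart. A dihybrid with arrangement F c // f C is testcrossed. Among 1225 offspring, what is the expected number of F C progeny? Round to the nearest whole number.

A map distance of 4.9 cM corresponds to a recombination frequency of 0.049.
The F1 is F c / f C, so F C is a recombinant gamete class with expected frequency r/2 = 0.049/2 = 0.0245.
Expected number = 0.0245 × 1225 = 30.01 ≈ 30.

30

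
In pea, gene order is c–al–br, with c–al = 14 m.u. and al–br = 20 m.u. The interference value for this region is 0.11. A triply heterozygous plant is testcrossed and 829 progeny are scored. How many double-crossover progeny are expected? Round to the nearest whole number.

Map distances give recombination frequencies of 0.140 and 0.200 for the two intervals.
With interference 0.11 (so coincidence = 0.89), expected double-crossover frequency = 0.140 × 0.200 × 0.89 = 0.02492.
Expected number = 0.02492 × 829 = 20.66 ≈ 21.

21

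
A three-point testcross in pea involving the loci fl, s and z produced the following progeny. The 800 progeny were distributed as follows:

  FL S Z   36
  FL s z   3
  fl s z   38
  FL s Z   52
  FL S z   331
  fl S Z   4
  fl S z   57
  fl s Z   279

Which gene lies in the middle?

s

The two most frequent reciprocal classes, FL S z and fl s Z, are the parental types, so the F1 was FL S z / fl s Z.
The two rarest classes, FL s z and fl S Z, are the double crossovers. Comparing them with the parentals, only the s allele has switched, so s is the middle locus and the order is fl – s – z.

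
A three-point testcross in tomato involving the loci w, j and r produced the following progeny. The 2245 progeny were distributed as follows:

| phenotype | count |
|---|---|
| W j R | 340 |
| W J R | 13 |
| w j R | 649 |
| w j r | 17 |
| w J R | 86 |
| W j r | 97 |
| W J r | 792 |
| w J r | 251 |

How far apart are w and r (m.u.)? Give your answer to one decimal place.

27.7 m.u.

The two most frequent reciprocal classes, w j R and W J r, are the parental types, so the F1 was w j R / W J r.
The two rarest classes, w j r and W J R, are the double crossovers. Comparing them with the parentals, only the r allele has switched, so r is the middle locus and the order is j – r – w.
Crossovers in the r–w interval produce the single-crossover classes W j R and w J r (340 + 251 = 591) plus the double crossovers (30).
RF(r–w) = (591 + 30) / 2245 = 621/2245 = 0.2766 → 27.7 m.u.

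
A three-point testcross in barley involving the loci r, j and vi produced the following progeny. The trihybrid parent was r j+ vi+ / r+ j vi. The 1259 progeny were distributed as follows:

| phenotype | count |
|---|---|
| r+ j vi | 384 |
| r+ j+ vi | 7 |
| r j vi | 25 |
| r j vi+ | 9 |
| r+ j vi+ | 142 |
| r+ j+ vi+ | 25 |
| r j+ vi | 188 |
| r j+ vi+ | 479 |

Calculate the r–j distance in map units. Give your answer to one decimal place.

The two rarest classes, r j vi+ and r+ j+ vi, are the double crossovers. Comparing them with the parentals, only the j allele has switched, so j is the middle locus and the order is vi – j – r.
Crossovers in the j–r interval produce the single-crossover classes r+ j+ vi+ and r j vi (25 + 25 = 50) plus the double crossovers (16).
RF(j–r) = (50 + 16) / 1259 = 66/1259 = 0.0524 → 5.2 map units.

5.2 map units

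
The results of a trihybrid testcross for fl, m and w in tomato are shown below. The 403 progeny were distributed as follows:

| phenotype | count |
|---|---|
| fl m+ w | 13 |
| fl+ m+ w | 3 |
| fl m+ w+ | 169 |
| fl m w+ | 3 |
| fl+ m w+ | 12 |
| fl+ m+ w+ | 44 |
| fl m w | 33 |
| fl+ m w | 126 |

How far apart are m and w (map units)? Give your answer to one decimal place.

7.7 map units

The two most frequent reciprocal classes, fl m+ w+ and fl+ m w, are the parental types, so the F1 was fl m+ w+ / fl+ m w.
The two rarest classes, fl m w+ and fl+ m+ w, are the double crossovers. Comparing them with the parentals, only the m allele has switched, so m is the middle locus and the order is w – m – fl.
Crossovers in the w–m interval produce the single-crossover classes fl m+ w and fl+ m w+ (13 + 12 = 25) plus the double crossovers (6).
RF(w–m) = (25 + 6) / 403 = 31/403 = 0.0769 → 7.7 map units.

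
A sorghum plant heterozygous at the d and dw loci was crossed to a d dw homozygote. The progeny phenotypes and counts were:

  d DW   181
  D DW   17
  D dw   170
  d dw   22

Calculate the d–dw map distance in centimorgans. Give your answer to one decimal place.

The two most frequent classes, D dw (170) and d DW (181), are the parental types, so the F1 was D dw / d DW.
The recombinant classes are D DW and d dw: 17 + 22 = 39.
Recombination frequency = 39/390 = 0.1000 ≈ 10.0%, i.e. 10.0 centimorgans.

10.0 centimorgans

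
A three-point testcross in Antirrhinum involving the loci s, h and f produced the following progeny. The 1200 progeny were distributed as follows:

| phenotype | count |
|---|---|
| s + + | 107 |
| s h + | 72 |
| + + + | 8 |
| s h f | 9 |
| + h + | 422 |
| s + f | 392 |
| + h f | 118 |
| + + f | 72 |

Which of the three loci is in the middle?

The two most frequent reciprocal classes, + h + and s + f, are the parental types, so the F1 was + h + / s + f.
The two rarest classes, + + + and s h f, are the double crossovers. Comparing them with the parentals, only the h allele has switched, so h is the middle locus and the order is f – h – s.

h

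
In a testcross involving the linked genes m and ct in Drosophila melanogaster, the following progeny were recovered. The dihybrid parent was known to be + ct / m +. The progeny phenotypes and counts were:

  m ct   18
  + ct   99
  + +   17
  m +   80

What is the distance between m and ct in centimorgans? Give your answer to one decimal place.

16.4 centimorgans

The recombinant classes are + + and m ct: 17 + 18 = 35.
Recombination frequency = 35/214 = 0.1636 ≈ 16.4%, i.e. 16.4 centimorgans.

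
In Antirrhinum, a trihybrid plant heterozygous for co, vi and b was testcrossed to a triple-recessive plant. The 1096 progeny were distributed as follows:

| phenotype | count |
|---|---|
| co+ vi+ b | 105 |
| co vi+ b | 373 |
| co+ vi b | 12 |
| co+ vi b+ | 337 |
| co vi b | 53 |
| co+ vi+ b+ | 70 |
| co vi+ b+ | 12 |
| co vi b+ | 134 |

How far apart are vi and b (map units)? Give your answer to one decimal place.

The two most frequent reciprocal classes, co vi+ b and co+ vi b+, are the parental types, so the F1 was co vi+ b / co+ vi b+.
The two rarest classes, co vi+ b+ and co+ vi b, are the double crossovers. Comparing them with the parentals, only the b allele has switched, so b is the middle locus and the order is vi – b – co.
Crossovers in the vi–b interval produce the single-crossover classes co vi b and co+ vi+ b+ (53 + 70 = 123) plus the double crossovers (24).
RF(vi–b) = (123 + 24) / 1096 = 147/1096 = 0.1341 → 13.4 map units.

13.4 map units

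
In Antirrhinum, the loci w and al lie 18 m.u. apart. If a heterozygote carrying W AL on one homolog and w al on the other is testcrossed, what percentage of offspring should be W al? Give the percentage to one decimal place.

9.0%

A map distance of 18 m.u. corresponds to a recombination frequency of 0.180.
The F1 is W AL / w al, so W al is a recombinant gamete class with expected frequency r/2 = 0.180/2 = 0.0900.
That is 0.0900 = 9.0% of the progeny.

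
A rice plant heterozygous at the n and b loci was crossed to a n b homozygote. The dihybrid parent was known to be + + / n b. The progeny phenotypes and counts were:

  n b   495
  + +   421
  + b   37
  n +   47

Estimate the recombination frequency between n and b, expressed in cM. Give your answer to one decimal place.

The recombinant classes are + b and n +: 37 + 47 = 84.
Recombination frequency = 84/1000 = 0.0840 ≈ 8.4%, i.e. 8.4 cM.

8.4 cM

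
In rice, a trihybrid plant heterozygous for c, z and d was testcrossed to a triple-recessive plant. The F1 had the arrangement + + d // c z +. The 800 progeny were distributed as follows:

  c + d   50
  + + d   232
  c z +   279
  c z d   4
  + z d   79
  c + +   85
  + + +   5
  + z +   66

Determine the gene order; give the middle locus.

d

The two rarest classes, + + + and c z d, are the double crossovers. Comparing them with the parentals, only the d allele has switched, so d is the middle locus and the order is z – d – c.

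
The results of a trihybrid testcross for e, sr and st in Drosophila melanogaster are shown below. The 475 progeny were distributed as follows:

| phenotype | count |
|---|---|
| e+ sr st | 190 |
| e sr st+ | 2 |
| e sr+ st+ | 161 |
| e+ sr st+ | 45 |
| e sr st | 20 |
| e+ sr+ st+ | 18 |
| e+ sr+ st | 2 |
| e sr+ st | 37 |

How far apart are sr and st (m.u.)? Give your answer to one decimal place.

18.1 m.u.

The two most frequent reciprocal classes, e sr+ st+ and e+ sr st, are the parental types, so the F1 was e sr+ st+ / e+ sr st.
The two rarest classes, e sr st+ and e+ sr+ st, are the double crossovers. Comparing them with the parentals, only the sr allele has switched, so sr is the middle locus and the order is st – sr – e.
Crossovers in the st–sr interval produce the single-crossover classes e sr+ st and e+ sr st+ (37 + 45 = 82) plus the double crossovers (4).
RF(st–sr) = (82 + 4) / 475 = 86/475 = 0.1811 → 18.1 m.u.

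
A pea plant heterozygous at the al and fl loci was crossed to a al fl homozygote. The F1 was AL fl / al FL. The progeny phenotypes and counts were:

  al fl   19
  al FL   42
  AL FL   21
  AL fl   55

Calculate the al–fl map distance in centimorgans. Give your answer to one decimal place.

The recombinant classes are AL FL and al fl: 21 + 19 = 40.
Recombination frequency = 40/137 = 0.2920 ≈ 29.2%, i.e. 29.2 centimorgans.

29.2 centimorgans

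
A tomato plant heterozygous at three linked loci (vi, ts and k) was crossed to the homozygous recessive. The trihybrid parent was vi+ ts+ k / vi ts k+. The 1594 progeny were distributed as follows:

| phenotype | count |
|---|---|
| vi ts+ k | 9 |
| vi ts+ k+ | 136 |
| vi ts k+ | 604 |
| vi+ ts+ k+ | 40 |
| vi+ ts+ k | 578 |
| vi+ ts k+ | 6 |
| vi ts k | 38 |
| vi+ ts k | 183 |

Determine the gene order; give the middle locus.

The two rarest classes, vi ts+ k and vi+ ts k+, are the double crossovers. Comparing them with the parentals, only the vi allele has switched, so vi is the middle locus and the order is k – vi – ts.

vi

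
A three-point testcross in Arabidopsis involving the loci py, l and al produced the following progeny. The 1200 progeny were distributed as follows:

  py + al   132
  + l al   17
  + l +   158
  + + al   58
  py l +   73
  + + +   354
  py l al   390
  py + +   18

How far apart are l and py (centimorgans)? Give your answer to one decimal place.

The two most frequent reciprocal classes, + + + and py l al, are the parental types, so the F1 was + + + / py l al.
The two rarest classes, py + + and + l al, are the double crossovers. Comparing them with the parentals, only the py allele has switched, so py is the middle locus and the order is l – py – al.
Crossovers in the l–py interval produce the single-crossover classes + l + and py + al (158 + 132 = 290) plus the double crossovers (35).
RF(l–py) = (290 + 35) / 1200 = 325/1200 = 0.2708 → 27.1 centimorgans.

27.1 centimorgans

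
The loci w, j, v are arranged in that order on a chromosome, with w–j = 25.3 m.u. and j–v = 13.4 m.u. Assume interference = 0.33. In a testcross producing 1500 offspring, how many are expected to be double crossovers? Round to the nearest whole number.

Map distances give recombination frequencies of 0.253 and 0.134 for the two intervals.
With interference 0.33 (so coincidence = 0.67), expected double-crossover frequency = 0.253 × 0.134 × 0.67 = 0.02271.
Expected number = 0.02271 × 1500 = 34.07 ≈ 34.

34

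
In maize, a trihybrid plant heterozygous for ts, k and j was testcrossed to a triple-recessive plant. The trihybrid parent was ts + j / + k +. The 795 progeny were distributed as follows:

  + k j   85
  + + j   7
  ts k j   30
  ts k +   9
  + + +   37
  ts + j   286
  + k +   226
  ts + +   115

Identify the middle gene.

ts

The two rarest classes, + + j and ts k +, are the double crossovers. Comparing them with the parentals, only the ts allele has switched, so ts is the middle locus and the order is k – ts – j.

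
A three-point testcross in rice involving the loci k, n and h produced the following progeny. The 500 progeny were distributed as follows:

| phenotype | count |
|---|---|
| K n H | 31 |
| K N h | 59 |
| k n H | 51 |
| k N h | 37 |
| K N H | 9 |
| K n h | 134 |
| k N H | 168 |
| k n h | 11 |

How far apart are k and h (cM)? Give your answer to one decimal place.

The two most frequent reciprocal classes, k N H and K n h, are the parental types, so the F1 was k N H / K n h.
The two rarest classes, K N H and k n h, are the double crossovers. Comparing them with the parentals, only the k allele has switched, so k is the middle locus and the order is h – k – n.
Crossovers in the h–k interval produce the single-crossover classes k N h and K n H (37 + 31 = 68) plus the double crossovers (20).
RF(h–k) = (68 + 20) / 500 = 88/500 = 0.1760 → 17.6 cM.

17.6 cM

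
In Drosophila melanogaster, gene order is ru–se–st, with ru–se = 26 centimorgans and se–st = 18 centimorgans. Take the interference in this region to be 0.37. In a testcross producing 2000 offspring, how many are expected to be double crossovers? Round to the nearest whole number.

Map distances give recombination frequencies of 0.260 and 0.180 for the two intervals.
With interference 0.37 (so coincidence = 0.63), expected double-crossover frequency = 0.260 × 0.180 × 0.63 = 0.02948.
Expected number = 0.02948 × 2000 = 58.97 ≈ 59.

59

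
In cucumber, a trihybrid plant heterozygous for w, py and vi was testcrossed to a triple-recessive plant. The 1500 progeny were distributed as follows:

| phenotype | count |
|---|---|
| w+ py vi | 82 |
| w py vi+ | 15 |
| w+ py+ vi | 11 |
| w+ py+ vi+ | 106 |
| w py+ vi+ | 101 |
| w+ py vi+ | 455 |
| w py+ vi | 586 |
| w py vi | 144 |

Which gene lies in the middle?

w

The two most frequent reciprocal classes, w+ py vi+ and w py+ vi, are the parental types, so the F1 was w+ py vi+ / w py+ vi.
The two rarest classes, w py vi+ and w+ py+ vi, are the double crossovers. Comparing them with the parentals, only the w allele has switched, so w is the middle locus and the order is py – w – vi.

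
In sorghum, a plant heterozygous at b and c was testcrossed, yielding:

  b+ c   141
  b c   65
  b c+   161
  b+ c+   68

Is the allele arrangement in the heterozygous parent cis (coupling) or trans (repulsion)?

trans

The two most frequent classes are b+ c (141) and b c+ (161); these are the parental (non-recombinant) types.
So the F1 carried b+ c on one chromosome and b c+ on the other — the recessive alleles are on opposite chromosomes (trans / repulsion).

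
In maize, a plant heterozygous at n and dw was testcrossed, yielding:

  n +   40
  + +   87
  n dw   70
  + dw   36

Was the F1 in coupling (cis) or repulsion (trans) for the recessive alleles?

The two most frequent classes are + + (87) and n dw (70); these are the parental (non-recombinant) types.
So the F1 carried + + on one chromosome and n dw on the other — the recessive alleles are on the same chromosome (cis / coupling).

cis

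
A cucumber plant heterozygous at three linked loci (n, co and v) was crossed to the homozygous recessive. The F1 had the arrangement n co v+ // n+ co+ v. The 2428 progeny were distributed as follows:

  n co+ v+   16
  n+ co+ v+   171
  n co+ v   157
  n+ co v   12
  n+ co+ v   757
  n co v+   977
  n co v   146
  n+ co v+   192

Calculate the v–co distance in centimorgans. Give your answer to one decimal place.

The two rarest classes, n co+ v+ and n+ co v, are the double crossovers. Comparing them with the parentals, only the co allele has switched, so co is the middle locus and the order is n – co – v.
Crossovers in the co–v interval produce the single-crossover classes n co v and n+ co+ v+ (146 + 171 = 317) plus the double crossovers (28).
RF(co–v) = (317 + 28) / 2428 = 345/2428 = 0.1421 → 14.2 centimorgans.

14.2 centimorgans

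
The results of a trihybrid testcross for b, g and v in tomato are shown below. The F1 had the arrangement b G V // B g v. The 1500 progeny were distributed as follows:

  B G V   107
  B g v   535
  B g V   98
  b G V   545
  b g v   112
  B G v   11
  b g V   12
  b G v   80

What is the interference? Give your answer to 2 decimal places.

0.29

The two rarest classes, b g V and B G v, are the double crossovers. Comparing them with the parentals, only the g allele has switched, so g is the middle locus and the order is v – g – b.
v–g: (178 + 23)/1500 = 0.1340; g–b: (219 + 23)/1500 = 0.1613.
Expected DCO frequency = 0.1340 × 0.1613 ≈ 0.02161; observed = 23/1500 ≈ 0.01533.
Coefficient of coincidence = 0.01533/0.02161 ≈ 0.71; interference = 1 − 0.71 = 0.29.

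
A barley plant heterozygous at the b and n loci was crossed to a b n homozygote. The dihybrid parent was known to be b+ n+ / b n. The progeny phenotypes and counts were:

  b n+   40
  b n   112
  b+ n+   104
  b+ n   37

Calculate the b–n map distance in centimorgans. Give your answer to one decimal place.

The recombinant classes are b+ n and b n+: 37 + 40 = 77.
Recombination frequency = 77/293 = 0.2628 ≈ 26.3%, i.e. 26.3 centimorgans.

26.3 centimorgans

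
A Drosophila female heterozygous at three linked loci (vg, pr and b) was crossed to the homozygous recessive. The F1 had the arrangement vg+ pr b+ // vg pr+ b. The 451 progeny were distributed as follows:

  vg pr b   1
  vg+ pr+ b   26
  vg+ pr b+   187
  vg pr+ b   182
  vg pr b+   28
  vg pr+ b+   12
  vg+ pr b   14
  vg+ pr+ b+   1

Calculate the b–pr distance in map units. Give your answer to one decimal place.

6.2 map units

The two rarest classes, vg+ pr+ b+ and vg pr b, are the double crossovers. Comparing them with the parentals, only the pr allele has switched, so pr is the middle locus and the order is vg – pr – b.
Crossovers in the pr–b interval produce the single-crossover classes vg+ pr b and vg pr+ b+ (14 + 12 = 26) plus the double crossovers (2).
RF(pr–b) = (26 + 2) / 451 = 28/451 = 0.0621 → 6.2 map units.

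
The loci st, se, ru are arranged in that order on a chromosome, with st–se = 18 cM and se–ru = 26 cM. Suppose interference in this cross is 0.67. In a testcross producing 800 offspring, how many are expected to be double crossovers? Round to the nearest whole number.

Map distances give recombination frequencies of 0.180 and 0.260 for the two intervals.
With interference 0.67 (so coincidence = 0.33), expected double-crossover frequency = 0.180 × 0.260 × 0.33 = 0.01544.
Expected number = 0.01544 × 800 = 12.36 ≈ 12.

12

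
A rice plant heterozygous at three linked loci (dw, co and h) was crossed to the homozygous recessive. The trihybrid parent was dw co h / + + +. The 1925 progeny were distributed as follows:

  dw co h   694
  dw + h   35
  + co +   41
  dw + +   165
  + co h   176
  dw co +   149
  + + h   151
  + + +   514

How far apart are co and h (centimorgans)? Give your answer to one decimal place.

The two rarest classes, dw + h and + co +, are the double crossovers. Comparing them with the parentals, only the co allele has switched, so co is the middle locus and the order is dw – co – h.
Crossovers in the co–h interval produce the single-crossover classes dw co + and + + h (149 + 151 = 300) plus the double crossovers (76).
RF(co–h) = (300 + 76) / 1925 = 376/1925 = 0.1953 → 19.5 centimorgans.

19.5 centimorgans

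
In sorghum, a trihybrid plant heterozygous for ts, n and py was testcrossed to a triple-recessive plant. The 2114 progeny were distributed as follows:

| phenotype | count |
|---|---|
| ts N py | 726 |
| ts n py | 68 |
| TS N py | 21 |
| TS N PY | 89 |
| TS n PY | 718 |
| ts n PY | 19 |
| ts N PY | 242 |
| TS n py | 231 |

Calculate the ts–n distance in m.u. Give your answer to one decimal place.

The two most frequent reciprocal classes, TS n PY and ts N py, are the parental types, so the F1 was TS n PY / ts N py.
The two rarest classes, ts n PY and TS N py, are the double crossovers. Comparing them with the parentals, only the ts allele has switched, so ts is the middle locus and the order is py – ts – n.
Crossovers in the ts–n interval produce the single-crossover classes TS N PY and ts n py (89 + 68 = 157) plus the double crossovers (40).
RF(ts–n) = (157 + 40) / 2114 = 197/2114 = 0.0932 → 9.3 m.u.

9.3 m.u.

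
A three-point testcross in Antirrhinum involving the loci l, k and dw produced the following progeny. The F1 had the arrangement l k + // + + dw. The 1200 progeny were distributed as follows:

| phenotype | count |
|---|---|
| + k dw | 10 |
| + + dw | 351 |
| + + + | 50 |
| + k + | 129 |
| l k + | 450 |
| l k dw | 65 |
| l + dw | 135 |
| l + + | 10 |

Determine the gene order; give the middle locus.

The two rarest classes, l + + and + k dw, are the double crossovers. Comparing them with the parentals, only the k allele has switched, so k is the middle locus and the order is dw – k – l.

k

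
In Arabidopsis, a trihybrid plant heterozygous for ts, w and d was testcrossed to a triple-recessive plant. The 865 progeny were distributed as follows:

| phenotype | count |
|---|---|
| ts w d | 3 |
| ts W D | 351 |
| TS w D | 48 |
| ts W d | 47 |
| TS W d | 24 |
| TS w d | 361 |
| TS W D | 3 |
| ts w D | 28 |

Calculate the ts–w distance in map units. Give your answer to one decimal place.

The two most frequent reciprocal classes, TS w d and ts W D, are the parental types, so the F1 was TS w d / ts W D.
The two rarest classes, ts w d and TS W D, are the double crossovers. Comparing them with the parentals, only the ts allele has switched, so ts is the middle locus and the order is d – ts – w.
Crossovers in the ts–w interval produce the single-crossover classes TS W d and ts w D (24 + 28 = 52) plus the double crossovers (6).
RF(ts–w) = (52 + 6) / 865 = 58/865 = 0.0671 → 6.7 map units.

6.7 map units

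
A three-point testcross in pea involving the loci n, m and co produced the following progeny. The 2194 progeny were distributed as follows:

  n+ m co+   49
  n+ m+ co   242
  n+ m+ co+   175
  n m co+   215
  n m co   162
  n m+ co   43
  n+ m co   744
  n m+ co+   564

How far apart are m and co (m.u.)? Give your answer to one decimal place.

The two most frequent reciprocal classes, n m+ co+ and n+ m co, are the parental types, so the F1 was n m+ co+ / n+ m co.
The two rarest classes, n m+ co and n+ m co+, are the double crossovers. Comparing them with the parentals, only the co allele has switched, so co is the middle locus and the order is m – co – n.
Crossovers in the m–co interval produce the single-crossover classes n m co+ and n+ m+ co (215 + 242 = 457) plus the double crossovers (92).
RF(m–co) = (457 + 92) / 2194 = 549/2194 = 0.2502 → 25.0 m.u.

25.0 m.u.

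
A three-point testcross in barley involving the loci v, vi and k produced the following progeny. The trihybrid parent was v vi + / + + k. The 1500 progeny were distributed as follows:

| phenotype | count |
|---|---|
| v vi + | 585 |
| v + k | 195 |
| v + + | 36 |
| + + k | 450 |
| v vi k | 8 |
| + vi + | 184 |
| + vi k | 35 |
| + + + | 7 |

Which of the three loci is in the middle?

k

The two rarest classes, v vi k and + + +, are the double crossovers. Comparing them with the parentals, only the k allele has switched, so k is the middle locus and the order is vi – k – v.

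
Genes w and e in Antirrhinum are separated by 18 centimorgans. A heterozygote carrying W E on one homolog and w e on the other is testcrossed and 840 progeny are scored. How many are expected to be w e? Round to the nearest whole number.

344

A map distance of 18 centimorgans corresponds to a recombination frequency of 0.180.
The F1 is W E / w e, so w e is a parental gamete class with expected frequency (1 − r)/2 = 0.820/2 = 0.4100.
Expected number = 0.4100 × 840 = 344.40 ≈ 344.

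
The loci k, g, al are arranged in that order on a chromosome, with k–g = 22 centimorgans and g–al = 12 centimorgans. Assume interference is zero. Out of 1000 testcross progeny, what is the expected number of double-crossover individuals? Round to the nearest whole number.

Map distances give recombination frequencies of 0.220 and 0.120 for the two intervals.
With no interference, expected double-crossover frequency = 0.220 × 0.120 = 0.02640.
Expected number = 0.02640 × 1000 = 26.40 ≈ 26.

26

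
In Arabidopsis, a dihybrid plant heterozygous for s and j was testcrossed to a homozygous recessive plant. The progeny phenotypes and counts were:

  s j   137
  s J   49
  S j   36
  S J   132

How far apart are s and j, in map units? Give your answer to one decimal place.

The two most frequent classes, S J (132) and s j (137), are the parental types, so the F1 was S J / s j.
The recombinant classes are S j and s J: 36 + 49 = 85.
Recombination frequency = 85/354 = 0.2401 ≈ 24.0%, i.e. 24.0 map units.

24.0 map units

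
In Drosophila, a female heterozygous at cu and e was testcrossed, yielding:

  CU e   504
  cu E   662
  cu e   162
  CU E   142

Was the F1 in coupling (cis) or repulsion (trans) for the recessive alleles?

The two most frequent classes are CU e (504) and cu E (662); these are the parental (non-recombinant) types.
So the F1 carried CU e on one chromosome and cu E on the other — the recessive alleles are on opposite chromosomes (trans / repulsion).

trans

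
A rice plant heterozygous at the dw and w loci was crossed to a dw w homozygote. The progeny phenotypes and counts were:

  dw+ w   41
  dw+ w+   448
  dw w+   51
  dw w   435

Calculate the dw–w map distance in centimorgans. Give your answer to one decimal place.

9.4 centimorgans

The two most frequent classes, dw+ w+ (448) and dw w (435), are the parental types, so the F1 was dw+ w+ / dw w.
The recombinant classes are dw+ w and dw w+: 41 + 51 = 92.
Recombination frequency = 92/975 = 0.0944 ≈ 9.4%, i.e. 9.4 centimorgans.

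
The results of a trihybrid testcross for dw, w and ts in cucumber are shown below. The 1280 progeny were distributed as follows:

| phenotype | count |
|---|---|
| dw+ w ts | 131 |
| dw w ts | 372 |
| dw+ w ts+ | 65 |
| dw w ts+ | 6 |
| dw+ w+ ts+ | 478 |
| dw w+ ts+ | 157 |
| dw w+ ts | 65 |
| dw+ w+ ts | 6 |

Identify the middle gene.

The two most frequent reciprocal classes, dw+ w+ ts+ and dw w ts, are the parental types, so the F1 was dw+ w+ ts+ / dw w ts.
The two rarest classes, dw+ w+ ts and dw w ts+, are the double crossovers. Comparing them with the parentals, only the ts allele has switched, so ts is the middle locus and the order is w – ts – dw.

ts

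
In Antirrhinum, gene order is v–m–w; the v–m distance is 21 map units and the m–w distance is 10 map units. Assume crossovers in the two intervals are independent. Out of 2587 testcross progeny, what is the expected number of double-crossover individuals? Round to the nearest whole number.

54

Map distances give recombination frequencies of 0.210 and 0.100 for the two intervals.
With no interference, expected double-crossover frequency = 0.210 × 0.100 = 0.02100.
Expected number = 0.02100 × 2587 = 54.33 ≈ 54.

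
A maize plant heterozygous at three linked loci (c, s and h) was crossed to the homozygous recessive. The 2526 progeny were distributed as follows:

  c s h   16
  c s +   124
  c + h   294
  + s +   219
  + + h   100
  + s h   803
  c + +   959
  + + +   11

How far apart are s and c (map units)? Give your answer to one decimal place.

The two most frequent reciprocal classes, c + + and + s h, are the parental types, so the F1 was c + + / + s h.
The two rarest classes, + + + and c s h, are the double crossovers. Comparing them with the parentals, only the c allele has switched, so c is the middle locus and the order is h – c – s.
Crossovers in the c–s interval produce the single-crossover classes c s + and + + h (124 + 100 = 224) plus the double crossovers (27).
RF(c–s) = (224 + 27) / 2526 = 251/2526 = 0.0994 → 9.9 map units.

9.9 map units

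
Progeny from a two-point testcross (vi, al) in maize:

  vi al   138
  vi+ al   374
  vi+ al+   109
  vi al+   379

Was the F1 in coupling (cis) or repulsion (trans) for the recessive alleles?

trans

The two most frequent classes are vi+ al (374) and vi al+ (379); these are the parental (non-recombinant) types.
So the F1 carried vi+ al on one chromosome and vi al+ on the other — the recessive alleles are on opposite chromosomes (trans / repulsion).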